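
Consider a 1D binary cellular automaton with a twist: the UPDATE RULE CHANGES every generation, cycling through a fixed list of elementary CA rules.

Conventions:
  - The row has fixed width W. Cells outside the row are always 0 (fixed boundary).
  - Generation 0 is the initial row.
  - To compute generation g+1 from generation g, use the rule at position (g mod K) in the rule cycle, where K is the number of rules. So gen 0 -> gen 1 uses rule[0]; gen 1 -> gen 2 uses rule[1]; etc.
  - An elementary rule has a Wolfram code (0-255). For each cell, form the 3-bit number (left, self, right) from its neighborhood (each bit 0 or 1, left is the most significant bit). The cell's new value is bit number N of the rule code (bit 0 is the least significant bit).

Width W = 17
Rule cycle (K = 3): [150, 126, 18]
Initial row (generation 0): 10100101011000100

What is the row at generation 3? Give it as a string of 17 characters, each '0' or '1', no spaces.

Gen 0: 10100101011000100
Gen 1 (rule 150): 10111101000101110
Gen 2 (rule 126): 11100111101111011
Gen 3 (rule 18): 00011000000000000

Answer: 00011000000000000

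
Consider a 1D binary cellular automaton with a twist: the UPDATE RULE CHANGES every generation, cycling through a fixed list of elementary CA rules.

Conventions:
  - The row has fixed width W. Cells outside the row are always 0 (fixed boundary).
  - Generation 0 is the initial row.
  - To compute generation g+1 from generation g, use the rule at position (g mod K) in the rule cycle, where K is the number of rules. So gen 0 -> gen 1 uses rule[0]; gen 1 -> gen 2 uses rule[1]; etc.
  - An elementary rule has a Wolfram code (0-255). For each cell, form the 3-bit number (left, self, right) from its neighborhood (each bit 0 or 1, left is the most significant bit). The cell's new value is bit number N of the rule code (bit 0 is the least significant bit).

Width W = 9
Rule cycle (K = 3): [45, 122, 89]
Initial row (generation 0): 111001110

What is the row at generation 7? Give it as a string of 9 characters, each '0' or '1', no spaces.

Gen 0: 111001110
Gen 1 (rule 45): 100001000
Gen 2 (rule 122): 010010100
Gen 3 (rule 89): 001000011
Gen 4 (rule 45): 101011010
Gen 5 (rule 122): 010111101
Gen 6 (rule 89): 000100100
Gen 7 (rule 45): 110100101

Answer: 110100101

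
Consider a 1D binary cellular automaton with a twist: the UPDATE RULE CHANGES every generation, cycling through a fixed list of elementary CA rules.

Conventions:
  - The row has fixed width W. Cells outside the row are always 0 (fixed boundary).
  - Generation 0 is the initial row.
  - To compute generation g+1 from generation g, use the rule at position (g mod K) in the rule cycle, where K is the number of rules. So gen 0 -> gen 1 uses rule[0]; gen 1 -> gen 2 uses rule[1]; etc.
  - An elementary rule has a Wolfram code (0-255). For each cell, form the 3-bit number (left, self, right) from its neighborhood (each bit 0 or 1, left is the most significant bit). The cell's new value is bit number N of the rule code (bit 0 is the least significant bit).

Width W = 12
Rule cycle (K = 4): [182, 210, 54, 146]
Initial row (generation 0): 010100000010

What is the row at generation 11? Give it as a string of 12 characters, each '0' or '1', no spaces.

Answer: 100100000000

Derivation:
Gen 0: 010100000010
Gen 1 (rule 182): 111110000111
Gen 2 (rule 210): 011111001011
Gen 3 (rule 54): 100000111100
Gen 4 (rule 146): 010001011010
Gen 5 (rule 182): 111011100111
Gen 6 (rule 210): 011001111011
Gen 7 (rule 54): 100110000100
Gen 8 (rule 146): 011001001010
Gen 9 (rule 182): 100111111111
Gen 10 (rule 210): 011011111111
Gen 11 (rule 54): 100100000000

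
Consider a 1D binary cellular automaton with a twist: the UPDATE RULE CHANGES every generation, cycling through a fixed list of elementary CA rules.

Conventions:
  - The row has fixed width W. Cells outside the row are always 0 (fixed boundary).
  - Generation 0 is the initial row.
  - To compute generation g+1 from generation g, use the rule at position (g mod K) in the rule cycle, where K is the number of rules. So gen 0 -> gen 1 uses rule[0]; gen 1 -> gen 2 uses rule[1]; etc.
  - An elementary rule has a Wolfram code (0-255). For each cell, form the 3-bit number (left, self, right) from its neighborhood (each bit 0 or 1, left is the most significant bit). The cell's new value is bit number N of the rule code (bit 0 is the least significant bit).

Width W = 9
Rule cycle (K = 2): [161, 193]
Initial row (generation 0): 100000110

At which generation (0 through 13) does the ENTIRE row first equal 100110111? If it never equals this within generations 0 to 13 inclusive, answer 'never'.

Gen 0: 100000110
Gen 1 (rule 161): 001110000
Gen 2 (rule 193): 100110111
Gen 3 (rule 161): 000001010
Gen 4 (rule 193): 111100000
Gen 5 (rule 161): 011001111
Gen 6 (rule 193): 001000111
Gen 7 (rule 161): 100010010
Gen 8 (rule 193): 001000000
Gen 9 (rule 161): 100011111
Gen 10 (rule 193): 001001111
Gen 11 (rule 161): 100000110
Gen 12 (rule 193): 001110010
Gen 13 (rule 161): 100100000

Answer: 2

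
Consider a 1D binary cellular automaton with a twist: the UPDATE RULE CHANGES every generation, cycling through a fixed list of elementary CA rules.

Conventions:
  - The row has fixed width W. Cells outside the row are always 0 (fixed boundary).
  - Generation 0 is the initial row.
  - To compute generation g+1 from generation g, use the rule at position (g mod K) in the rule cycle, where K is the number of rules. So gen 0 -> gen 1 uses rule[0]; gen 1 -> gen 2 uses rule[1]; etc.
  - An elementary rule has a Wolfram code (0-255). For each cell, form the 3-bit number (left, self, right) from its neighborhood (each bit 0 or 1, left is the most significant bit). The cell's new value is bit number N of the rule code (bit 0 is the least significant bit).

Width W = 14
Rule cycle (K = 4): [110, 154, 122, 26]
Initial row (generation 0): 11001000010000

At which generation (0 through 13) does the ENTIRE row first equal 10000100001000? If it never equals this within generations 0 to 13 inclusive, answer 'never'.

Answer: 12

Derivation:
Gen 0: 11001000010000
Gen 1 (rule 110): 11011000110000
Gen 2 (rule 154): 10010101101000
Gen 3 (rule 122): 01101011110100
Gen 4 (rule 26): 11000010000010
Gen 5 (rule 110): 11000110000110
Gen 6 (rule 154): 10101101001101
Gen 7 (rule 122): 01011110111110
Gen 8 (rule 26): 10010000100001
Gen 9 (rule 110): 10110001100011
Gen 10 (rule 154): 00101011010110
Gen 11 (rule 122): 01010111101111
Gen 12 (rule 26): 10000100001000
Gen 13 (rule 110): 10001100011000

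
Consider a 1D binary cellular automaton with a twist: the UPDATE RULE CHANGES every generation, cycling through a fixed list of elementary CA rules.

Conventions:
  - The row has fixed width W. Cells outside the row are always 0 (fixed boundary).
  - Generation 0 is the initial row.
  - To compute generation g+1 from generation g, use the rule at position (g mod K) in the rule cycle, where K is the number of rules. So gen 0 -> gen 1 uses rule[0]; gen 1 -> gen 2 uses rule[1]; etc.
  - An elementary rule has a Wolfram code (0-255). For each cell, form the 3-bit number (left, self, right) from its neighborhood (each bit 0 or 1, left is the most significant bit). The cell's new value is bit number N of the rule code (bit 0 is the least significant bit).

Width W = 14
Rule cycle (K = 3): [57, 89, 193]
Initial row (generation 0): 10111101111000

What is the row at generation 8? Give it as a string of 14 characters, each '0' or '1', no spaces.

Gen 0: 10111101111000
Gen 1 (rule 57): 01100011000111
Gen 2 (rule 89): 01111011110101
Gen 3 (rule 193): 00111001110000
Gen 4 (rule 57): 10100101001111
Gen 5 (rule 89): 00010000101001
Gen 6 (rule 193): 11000110000000
Gen 7 (rule 57): 10110101111111
Gen 8 (rule 89): 00110001000001

Answer: 00110001000001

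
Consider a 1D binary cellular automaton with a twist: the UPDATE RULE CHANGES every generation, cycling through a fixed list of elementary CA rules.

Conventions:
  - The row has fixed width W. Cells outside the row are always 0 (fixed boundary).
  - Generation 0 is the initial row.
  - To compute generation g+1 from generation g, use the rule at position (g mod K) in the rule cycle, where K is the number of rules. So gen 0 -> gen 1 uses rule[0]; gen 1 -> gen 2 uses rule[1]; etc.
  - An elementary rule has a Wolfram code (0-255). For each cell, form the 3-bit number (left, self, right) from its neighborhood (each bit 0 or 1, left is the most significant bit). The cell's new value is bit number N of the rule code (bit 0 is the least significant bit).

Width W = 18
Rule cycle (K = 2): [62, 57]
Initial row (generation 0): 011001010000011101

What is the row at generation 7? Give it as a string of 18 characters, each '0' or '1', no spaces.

Gen 0: 011001010000011101
Gen 1 (rule 62): 110111111000110011
Gen 2 (rule 57): 101100000110101010
Gen 3 (rule 62): 111010001101111111
Gen 4 (rule 57): 100101101011000000
Gen 5 (rule 62): 111111011110100000
Gen 6 (rule 57): 100000110001011111
Gen 7 (rule 62): 110001101011110000

Answer: 110001101011110000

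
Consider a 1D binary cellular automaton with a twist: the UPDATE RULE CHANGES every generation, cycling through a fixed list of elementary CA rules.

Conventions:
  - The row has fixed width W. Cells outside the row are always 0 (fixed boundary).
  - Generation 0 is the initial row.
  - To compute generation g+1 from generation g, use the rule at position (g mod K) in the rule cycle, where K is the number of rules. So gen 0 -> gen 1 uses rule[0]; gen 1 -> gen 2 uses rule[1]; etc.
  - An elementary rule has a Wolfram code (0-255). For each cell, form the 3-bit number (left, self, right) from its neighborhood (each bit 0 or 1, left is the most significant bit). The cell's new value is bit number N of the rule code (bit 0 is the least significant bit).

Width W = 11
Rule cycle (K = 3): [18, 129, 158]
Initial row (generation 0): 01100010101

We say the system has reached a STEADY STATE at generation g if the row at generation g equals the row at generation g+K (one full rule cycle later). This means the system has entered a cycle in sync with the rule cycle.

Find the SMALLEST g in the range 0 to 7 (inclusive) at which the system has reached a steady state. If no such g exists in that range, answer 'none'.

Gen 0: 01100010101
Gen 1 (rule 18): 10010100000
Gen 2 (rule 129): 00000001111
Gen 3 (rule 158): 00000011110
Gen 4 (rule 18): 00000100001
Gen 5 (rule 129): 11110001100
Gen 6 (rule 158): 11101011010
Gen 7 (rule 18): 00000000001
Gen 8 (rule 129): 11111111100
Gen 9 (rule 158): 11111111010
Gen 10 (rule 18): 00000000001

Answer: 7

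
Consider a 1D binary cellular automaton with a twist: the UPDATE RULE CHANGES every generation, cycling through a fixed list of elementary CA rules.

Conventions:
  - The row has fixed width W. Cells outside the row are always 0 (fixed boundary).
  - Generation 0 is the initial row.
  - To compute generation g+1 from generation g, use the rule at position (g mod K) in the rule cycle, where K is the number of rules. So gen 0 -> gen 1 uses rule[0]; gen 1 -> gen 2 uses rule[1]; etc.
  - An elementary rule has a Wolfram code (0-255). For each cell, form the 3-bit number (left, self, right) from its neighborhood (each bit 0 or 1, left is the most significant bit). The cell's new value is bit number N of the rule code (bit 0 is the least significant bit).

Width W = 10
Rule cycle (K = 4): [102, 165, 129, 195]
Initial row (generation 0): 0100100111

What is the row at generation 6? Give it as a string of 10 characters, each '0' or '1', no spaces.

Gen 0: 0100100111
Gen 1 (rule 102): 1101101001
Gen 2 (rule 165): 0010011001
Gen 3 (rule 129): 1000000000
Gen 4 (rule 195): 0011111111
Gen 5 (rule 102): 0100000001
Gen 6 (rule 165): 0101111101

Answer: 0101111101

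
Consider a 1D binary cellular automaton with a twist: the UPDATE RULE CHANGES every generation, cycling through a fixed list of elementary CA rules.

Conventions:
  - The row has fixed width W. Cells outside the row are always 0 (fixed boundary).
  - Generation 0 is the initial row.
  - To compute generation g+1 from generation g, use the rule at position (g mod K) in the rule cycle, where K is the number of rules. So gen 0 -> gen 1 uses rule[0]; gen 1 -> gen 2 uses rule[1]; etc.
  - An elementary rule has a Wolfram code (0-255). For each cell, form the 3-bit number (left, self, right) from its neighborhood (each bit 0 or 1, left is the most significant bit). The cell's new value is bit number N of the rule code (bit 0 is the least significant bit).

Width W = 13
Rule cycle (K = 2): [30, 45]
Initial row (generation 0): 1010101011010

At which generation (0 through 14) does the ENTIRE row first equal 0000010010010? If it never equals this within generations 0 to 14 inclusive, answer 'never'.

Answer: never

Derivation:
Gen 0: 1010101011010
Gen 1 (rule 30): 1010101010011
Gen 2 (rule 45): 1111111110010
Gen 3 (rule 30): 1000000001111
Gen 4 (rule 45): 1011111101000
Gen 5 (rule 30): 1010000001100
Gen 6 (rule 45): 1110111101001
Gen 7 (rule 30): 1000100001111
Gen 8 (rule 45): 1010101101000
Gen 9 (rule 30): 1010101001100
Gen 10 (rule 45): 1111111001001
Gen 11 (rule 30): 1000000111111
Gen 12 (rule 45): 1011110100000
Gen 13 (rule 30): 1010000110000
Gen 14 (rule 45): 1110110100111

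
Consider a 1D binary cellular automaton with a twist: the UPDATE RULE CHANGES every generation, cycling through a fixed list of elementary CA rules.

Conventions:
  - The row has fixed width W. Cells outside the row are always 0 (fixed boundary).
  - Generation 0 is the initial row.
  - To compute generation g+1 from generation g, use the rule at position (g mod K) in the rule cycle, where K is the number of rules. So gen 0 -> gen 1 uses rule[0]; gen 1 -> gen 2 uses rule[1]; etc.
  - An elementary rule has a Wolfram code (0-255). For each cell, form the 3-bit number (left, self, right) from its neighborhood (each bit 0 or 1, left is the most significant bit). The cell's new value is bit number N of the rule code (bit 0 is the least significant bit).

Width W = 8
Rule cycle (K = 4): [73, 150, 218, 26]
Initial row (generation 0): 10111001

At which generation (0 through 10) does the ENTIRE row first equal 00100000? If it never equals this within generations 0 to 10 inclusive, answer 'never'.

Answer: 5

Derivation:
Gen 0: 10111001
Gen 1 (rule 73): 00101000
Gen 2 (rule 150): 01101100
Gen 3 (rule 218): 11101110
Gen 4 (rule 26): 10001001
Gen 5 (rule 73): 00100000
Gen 6 (rule 150): 01110000
Gen 7 (rule 218): 11111000
Gen 8 (rule 26): 10000100
Gen 9 (rule 73): 00110001
Gen 10 (rule 150): 01001011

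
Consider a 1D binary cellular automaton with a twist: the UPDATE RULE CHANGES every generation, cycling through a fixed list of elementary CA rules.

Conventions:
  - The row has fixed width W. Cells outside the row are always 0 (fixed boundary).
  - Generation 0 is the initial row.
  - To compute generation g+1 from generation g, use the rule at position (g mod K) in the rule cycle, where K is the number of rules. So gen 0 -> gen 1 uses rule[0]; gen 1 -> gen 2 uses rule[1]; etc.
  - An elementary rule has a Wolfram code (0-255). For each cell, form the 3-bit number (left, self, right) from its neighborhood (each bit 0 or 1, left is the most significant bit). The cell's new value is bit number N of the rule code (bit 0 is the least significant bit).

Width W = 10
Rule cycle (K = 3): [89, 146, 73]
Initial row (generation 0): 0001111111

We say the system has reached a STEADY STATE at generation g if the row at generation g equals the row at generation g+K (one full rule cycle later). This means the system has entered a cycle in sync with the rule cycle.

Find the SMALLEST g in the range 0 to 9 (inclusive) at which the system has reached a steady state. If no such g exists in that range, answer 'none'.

Answer: none

Derivation:
Gen 0: 0001111111
Gen 1 (rule 89): 1101000001
Gen 2 (rule 146): 0000100010
Gen 3 (rule 73): 1110001000
Gen 4 (rule 89): 1011100111
Gen 5 (rule 146): 0001011010
Gen 6 (rule 73): 1100011000
Gen 7 (rule 89): 1111011111
Gen 8 (rule 146): 0110001110
Gen 9 (rule 73): 0110101010
Gen 10 (rule 89): 0110000001
Gen 11 (rule 146): 1001000010
Gen 12 (rule 73): 0000011000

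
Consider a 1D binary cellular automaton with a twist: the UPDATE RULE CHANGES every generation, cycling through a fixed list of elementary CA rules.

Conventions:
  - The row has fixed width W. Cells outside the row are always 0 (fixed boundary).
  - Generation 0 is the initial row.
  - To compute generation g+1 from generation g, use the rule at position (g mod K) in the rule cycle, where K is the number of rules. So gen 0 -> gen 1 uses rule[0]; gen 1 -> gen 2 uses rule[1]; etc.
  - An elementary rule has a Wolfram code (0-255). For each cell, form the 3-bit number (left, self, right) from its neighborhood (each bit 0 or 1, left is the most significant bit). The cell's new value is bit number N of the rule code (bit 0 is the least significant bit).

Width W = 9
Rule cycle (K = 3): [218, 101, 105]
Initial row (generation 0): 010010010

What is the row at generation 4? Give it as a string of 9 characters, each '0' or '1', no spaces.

Answer: 111111100

Derivation:
Gen 0: 010010010
Gen 1 (rule 218): 101101101
Gen 2 (rule 101): 110110111
Gen 3 (rule 105): 111111101
Gen 4 (rule 218): 111111100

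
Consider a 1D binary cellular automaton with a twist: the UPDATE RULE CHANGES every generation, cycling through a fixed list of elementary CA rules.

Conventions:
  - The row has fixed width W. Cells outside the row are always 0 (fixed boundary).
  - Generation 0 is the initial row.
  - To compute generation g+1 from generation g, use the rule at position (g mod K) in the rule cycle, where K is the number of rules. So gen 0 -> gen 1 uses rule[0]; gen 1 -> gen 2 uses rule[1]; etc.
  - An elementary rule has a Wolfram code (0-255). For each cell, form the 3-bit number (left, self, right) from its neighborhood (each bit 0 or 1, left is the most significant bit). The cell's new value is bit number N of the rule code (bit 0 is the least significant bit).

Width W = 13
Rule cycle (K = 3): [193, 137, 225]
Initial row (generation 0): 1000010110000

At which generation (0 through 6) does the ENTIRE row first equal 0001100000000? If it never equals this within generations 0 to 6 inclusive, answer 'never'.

Answer: 4

Derivation:
Gen 0: 1000010110000
Gen 1 (rule 193): 0011000010111
Gen 2 (rule 137): 1010011000110
Gen 3 (rule 225): 0100001010010
Gen 4 (rule 193): 0001100000000
Gen 5 (rule 137): 1101001111111
Gen 6 (rule 225): 0110000111111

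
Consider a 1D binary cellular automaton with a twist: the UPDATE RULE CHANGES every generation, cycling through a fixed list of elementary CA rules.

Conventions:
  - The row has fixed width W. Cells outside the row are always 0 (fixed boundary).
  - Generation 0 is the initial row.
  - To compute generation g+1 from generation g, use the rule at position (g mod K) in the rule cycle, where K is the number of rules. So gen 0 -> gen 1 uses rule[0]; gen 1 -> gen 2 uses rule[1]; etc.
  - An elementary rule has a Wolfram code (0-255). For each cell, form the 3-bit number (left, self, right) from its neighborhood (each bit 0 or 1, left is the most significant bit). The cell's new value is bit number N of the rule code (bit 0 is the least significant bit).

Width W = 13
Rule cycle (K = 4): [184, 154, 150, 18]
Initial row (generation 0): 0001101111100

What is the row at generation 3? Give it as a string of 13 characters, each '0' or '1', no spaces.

Gen 0: 0001101111100
Gen 1 (rule 184): 0001011111010
Gen 2 (rule 154): 0010011110001
Gen 3 (rule 150): 0111101101011

Answer: 0111101101011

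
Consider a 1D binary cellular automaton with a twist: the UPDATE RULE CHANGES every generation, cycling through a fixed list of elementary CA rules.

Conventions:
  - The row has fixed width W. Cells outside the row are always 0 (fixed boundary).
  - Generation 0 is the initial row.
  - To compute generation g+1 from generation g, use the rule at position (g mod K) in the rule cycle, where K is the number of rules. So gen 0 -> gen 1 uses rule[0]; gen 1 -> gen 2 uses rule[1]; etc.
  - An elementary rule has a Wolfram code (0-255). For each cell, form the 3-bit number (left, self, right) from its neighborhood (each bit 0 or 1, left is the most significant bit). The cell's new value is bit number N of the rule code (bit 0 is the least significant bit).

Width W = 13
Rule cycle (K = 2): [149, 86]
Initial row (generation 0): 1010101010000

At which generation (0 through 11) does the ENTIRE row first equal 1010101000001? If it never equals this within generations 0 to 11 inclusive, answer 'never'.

Gen 0: 1010101010000
Gen 1 (rule 149): 1010101011111
Gen 2 (rule 86): 1010101000001
Gen 3 (rule 149): 1010101111101
Gen 4 (rule 86): 1010100000101
Gen 5 (rule 149): 1010111110101
Gen 6 (rule 86): 1010000010101
Gen 7 (rule 149): 1011111010101
Gen 8 (rule 86): 1000001010101
Gen 9 (rule 149): 1111101010101
Gen 10 (rule 86): 0000101010101
Gen 11 (rule 149): 1110101010101

Answer: 2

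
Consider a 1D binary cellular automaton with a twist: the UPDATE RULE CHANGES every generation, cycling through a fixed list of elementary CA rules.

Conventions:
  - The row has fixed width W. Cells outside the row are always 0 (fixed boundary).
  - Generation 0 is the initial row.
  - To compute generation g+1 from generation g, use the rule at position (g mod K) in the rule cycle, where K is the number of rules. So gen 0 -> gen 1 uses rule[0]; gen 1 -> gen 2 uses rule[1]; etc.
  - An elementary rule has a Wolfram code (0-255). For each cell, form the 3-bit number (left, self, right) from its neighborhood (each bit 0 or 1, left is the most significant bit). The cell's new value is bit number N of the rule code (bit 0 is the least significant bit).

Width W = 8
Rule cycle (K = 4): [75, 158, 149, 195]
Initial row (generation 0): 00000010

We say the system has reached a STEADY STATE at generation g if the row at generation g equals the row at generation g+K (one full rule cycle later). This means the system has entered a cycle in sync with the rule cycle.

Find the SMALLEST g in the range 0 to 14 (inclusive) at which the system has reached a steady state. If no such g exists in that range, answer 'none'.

Answer: none

Derivation:
Gen 0: 00000010
Gen 1 (rule 75): 11111100
Gen 2 (rule 158): 11111010
Gen 3 (rule 149): 01110011
Gen 4 (rule 195): 10110101
Gen 5 (rule 75): 00110000
Gen 6 (rule 158): 01101000
Gen 7 (rule 149): 00001111
Gen 8 (rule 195): 11110111
Gen 9 (rule 75): 10010101
Gen 10 (rule 158): 11110101
Gen 11 (rule 149): 01100101
Gen 12 (rule 195): 10101000
Gen 13 (rule 75): 00000011
Gen 14 (rule 158): 00000110
Gen 15 (rule 149): 11110001
Gen 16 (rule 195): 01110110
Gen 17 (rule 75): 11010110
Gen 18 (rule 158): 10010101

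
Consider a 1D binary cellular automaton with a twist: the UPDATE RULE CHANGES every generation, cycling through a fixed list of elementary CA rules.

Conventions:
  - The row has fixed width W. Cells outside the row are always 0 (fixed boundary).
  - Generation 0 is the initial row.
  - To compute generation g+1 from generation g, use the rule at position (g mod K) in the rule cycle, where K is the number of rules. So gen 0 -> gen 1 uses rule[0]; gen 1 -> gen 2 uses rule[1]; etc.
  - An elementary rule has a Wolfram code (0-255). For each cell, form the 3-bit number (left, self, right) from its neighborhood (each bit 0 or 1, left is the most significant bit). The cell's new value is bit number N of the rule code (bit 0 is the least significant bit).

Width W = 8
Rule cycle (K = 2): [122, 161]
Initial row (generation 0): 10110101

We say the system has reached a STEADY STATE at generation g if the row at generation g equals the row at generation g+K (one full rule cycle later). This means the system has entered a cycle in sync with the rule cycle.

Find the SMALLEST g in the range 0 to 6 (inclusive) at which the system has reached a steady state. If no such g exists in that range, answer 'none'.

Gen 0: 10110101
Gen 1 (rule 122): 01111010
Gen 2 (rule 161): 00110100
Gen 3 (rule 122): 01111010
Gen 4 (rule 161): 00110100
Gen 5 (rule 122): 01111010
Gen 6 (rule 161): 00110100
Gen 7 (rule 122): 01111010
Gen 8 (rule 161): 00110100

Answer: 1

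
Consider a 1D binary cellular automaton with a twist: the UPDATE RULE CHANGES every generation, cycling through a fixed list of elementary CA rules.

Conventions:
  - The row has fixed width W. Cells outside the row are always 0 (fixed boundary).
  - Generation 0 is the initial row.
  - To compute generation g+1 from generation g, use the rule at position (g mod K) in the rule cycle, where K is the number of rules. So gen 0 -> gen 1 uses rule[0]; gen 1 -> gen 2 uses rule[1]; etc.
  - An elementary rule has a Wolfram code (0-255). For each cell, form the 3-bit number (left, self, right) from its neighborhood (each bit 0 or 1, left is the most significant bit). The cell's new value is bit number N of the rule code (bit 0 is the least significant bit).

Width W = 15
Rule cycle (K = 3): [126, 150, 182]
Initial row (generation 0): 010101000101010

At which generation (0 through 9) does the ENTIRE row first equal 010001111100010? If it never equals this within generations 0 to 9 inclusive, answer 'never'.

Gen 0: 010101000101010
Gen 1 (rule 126): 111111101111111
Gen 2 (rule 150): 011111000111110
Gen 3 (rule 182): 101110101011101
Gen 4 (rule 126): 111011111110111
Gen 5 (rule 150): 010001111100010
Gen 6 (rule 182): 111010111010111
Gen 7 (rule 126): 101111101111101
Gen 8 (rule 150): 100111000111001
Gen 9 (rule 182): 111010101010111

Answer: 5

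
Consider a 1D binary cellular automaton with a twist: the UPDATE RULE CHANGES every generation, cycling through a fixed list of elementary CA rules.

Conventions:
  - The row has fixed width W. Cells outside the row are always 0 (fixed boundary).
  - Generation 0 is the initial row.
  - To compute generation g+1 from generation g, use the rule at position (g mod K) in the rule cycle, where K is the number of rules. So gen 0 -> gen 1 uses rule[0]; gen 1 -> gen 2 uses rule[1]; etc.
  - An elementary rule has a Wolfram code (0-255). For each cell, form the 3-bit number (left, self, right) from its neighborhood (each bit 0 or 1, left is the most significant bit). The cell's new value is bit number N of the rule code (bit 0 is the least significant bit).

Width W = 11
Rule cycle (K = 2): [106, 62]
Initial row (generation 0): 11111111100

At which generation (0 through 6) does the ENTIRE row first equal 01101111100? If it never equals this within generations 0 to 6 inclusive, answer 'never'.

Gen 0: 11111111100
Gen 1 (rule 106): 10000000100
Gen 2 (rule 62): 11000001110
Gen 3 (rule 106): 11000011010
Gen 4 (rule 62): 10100110111
Gen 5 (rule 106): 01001111101
Gen 6 (rule 62): 11111000011

Answer: never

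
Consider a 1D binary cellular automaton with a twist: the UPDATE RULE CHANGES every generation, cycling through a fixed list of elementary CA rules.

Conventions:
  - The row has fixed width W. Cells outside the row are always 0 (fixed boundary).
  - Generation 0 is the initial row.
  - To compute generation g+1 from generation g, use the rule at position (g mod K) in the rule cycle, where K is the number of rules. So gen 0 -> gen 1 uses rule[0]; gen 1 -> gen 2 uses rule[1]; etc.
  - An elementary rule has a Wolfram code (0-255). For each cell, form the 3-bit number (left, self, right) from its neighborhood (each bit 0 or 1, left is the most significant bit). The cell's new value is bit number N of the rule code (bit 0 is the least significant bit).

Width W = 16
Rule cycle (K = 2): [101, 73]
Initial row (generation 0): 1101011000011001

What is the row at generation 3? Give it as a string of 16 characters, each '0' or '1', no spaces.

Answer: 0100101001011111

Derivation:
Gen 0: 1101011000011001
Gen 1 (rule 101): 0111101011001001
Gen 2 (rule 73): 0100100011000000
Gen 3 (rule 101): 0100101001011111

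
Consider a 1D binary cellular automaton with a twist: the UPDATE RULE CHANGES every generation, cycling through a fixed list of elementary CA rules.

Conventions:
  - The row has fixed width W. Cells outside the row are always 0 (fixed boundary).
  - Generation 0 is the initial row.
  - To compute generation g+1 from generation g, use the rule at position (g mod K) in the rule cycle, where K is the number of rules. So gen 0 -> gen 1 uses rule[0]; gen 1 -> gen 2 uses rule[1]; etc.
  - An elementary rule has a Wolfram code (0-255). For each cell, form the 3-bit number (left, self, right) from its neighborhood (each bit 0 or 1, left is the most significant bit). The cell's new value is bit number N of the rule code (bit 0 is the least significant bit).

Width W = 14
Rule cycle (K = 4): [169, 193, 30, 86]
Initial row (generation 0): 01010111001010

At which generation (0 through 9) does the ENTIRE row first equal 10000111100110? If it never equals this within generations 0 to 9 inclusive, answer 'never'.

Answer: 8

Derivation:
Gen 0: 01010111001010
Gen 1 (rule 169): 00101110000100
Gen 2 (rule 193): 10000110110001
Gen 3 (rule 30): 11001100101011
Gen 4 (rule 86): 01110111101001
Gen 5 (rule 169): 01101111010000
Gen 6 (rule 193): 00100111000111
Gen 7 (rule 30): 01111100101100
Gen 8 (rule 86): 10000111100110
Gen 9 (rule 169): 00110111000100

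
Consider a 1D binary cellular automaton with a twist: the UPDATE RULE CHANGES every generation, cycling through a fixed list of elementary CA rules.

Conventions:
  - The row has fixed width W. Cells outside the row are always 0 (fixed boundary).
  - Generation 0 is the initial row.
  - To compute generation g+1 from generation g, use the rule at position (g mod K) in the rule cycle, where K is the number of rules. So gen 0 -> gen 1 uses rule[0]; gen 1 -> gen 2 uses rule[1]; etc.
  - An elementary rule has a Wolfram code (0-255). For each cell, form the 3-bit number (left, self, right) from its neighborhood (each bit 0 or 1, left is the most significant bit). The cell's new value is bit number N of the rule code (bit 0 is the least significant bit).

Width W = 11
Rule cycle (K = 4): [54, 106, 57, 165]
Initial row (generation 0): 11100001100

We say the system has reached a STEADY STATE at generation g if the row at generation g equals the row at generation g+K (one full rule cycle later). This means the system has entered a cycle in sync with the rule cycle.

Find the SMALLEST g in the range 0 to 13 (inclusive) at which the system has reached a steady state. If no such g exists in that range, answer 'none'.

Gen 0: 11100001100
Gen 1 (rule 54): 00010010010
Gen 2 (rule 106): 00100100100
Gen 3 (rule 57): 10010010011
Gen 4 (rule 165): 10010010000
Gen 5 (rule 54): 11111111000
Gen 6 (rule 106): 10000001000
Gen 7 (rule 57): 01111100111
Gen 8 (rule 165): 00111000010
Gen 9 (rule 54): 01000100111
Gen 10 (rule 106): 10001001101
Gen 11 (rule 57): 01100101010
Gen 12 (rule 165): 00000111110
Gen 13 (rule 54): 00001000001
Gen 14 (rule 106): 00010000010
Gen 15 (rule 57): 11001111001
Gen 16 (rule 165): 00000110001
Gen 17 (rule 54): 00001001011

Answer: none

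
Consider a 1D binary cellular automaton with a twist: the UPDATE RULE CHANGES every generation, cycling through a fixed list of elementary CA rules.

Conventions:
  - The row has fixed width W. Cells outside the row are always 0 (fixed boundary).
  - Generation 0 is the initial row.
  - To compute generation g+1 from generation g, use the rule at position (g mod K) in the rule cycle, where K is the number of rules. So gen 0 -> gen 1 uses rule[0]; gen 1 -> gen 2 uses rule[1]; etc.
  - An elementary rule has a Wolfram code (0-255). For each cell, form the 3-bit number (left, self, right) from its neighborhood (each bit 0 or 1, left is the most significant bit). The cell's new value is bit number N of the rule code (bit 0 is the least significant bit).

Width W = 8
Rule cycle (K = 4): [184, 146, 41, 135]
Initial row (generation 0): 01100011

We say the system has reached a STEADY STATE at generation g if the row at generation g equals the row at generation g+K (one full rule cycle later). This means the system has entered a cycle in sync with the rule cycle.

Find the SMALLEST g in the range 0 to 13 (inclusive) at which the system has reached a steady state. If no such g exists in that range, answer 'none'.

Answer: 13

Derivation:
Gen 0: 01100011
Gen 1 (rule 184): 01010010
Gen 2 (rule 146): 10001101
Gen 3 (rule 41): 00101010
Gen 4 (rule 135): 11101010
Gen 5 (rule 184): 11010101
Gen 6 (rule 146): 00000000
Gen 7 (rule 41): 11111111
Gen 8 (rule 135): 01111110
Gen 9 (rule 184): 01111101
Gen 10 (rule 146): 10111000
Gen 11 (rule 41): 01100011
Gen 12 (rule 135): 10001100
Gen 13 (rule 184): 01001010
Gen 14 (rule 146): 10110001
Gen 15 (rule 41): 01100100
Gen 16 (rule 135): 10001101
Gen 17 (rule 184): 01001010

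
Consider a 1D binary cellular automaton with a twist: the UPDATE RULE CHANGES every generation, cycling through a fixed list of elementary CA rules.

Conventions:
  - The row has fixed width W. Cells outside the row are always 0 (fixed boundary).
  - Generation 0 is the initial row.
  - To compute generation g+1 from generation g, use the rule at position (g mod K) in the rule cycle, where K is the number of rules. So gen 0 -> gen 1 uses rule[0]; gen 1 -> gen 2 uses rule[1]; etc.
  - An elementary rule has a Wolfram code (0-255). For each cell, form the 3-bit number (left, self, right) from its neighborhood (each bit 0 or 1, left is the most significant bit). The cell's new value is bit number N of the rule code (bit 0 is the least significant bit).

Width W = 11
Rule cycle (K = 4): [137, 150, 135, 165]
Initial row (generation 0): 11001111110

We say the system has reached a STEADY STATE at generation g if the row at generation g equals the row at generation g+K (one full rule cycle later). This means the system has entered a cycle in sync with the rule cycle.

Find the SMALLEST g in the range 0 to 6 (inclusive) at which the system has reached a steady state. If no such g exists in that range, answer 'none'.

Answer: none

Derivation:
Gen 0: 11001111110
Gen 1 (rule 137): 10001111100
Gen 2 (rule 150): 11010111010
Gen 3 (rule 135): 00010010010
Gen 4 (rule 165): 11010010010
Gen 5 (rule 137): 10000000000
Gen 6 (rule 150): 11000000000
Gen 7 (rule 135): 00011111111
Gen 8 (rule 165): 11001111110
Gen 9 (rule 137): 10001111100
Gen 10 (rule 150): 11010111010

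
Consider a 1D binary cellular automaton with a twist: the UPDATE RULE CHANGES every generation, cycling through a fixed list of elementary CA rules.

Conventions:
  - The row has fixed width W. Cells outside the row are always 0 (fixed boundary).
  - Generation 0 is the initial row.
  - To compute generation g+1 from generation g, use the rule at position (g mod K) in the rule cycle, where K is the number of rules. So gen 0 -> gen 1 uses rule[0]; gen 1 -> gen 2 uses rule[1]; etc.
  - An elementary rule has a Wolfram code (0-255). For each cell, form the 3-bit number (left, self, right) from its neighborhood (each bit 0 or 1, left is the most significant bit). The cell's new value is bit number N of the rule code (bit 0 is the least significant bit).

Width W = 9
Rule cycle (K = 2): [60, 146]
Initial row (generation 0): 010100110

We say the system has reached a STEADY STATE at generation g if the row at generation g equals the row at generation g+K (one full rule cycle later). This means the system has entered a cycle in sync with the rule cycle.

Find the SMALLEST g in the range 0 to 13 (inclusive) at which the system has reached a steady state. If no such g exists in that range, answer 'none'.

Answer: 8

Derivation:
Gen 0: 010100110
Gen 1 (rule 60): 011110101
Gen 2 (rule 146): 101100000
Gen 3 (rule 60): 111010000
Gen 4 (rule 146): 010001000
Gen 5 (rule 60): 011001100
Gen 6 (rule 146): 100110010
Gen 7 (rule 60): 110101011
Gen 8 (rule 146): 000000000
Gen 9 (rule 60): 000000000
Gen 10 (rule 146): 000000000
Gen 11 (rule 60): 000000000
Gen 12 (rule 146): 000000000
Gen 13 (rule 60): 000000000
Gen 14 (rule 146): 000000000
Gen 15 (rule 60): 000000000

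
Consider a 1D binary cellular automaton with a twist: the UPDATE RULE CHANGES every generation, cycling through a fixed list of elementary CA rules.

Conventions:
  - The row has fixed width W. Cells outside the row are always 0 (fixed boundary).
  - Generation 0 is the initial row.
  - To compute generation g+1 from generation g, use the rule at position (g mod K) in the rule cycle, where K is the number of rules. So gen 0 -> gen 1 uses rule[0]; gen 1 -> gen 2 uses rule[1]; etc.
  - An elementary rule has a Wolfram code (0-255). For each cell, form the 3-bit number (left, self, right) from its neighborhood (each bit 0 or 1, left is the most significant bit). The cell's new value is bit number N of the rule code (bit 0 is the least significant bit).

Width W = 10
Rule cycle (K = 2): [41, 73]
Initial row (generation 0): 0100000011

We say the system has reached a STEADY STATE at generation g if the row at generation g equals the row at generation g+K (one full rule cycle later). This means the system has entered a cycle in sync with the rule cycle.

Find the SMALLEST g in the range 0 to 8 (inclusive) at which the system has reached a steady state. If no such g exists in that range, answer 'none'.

Answer: none

Derivation:
Gen 0: 0100000011
Gen 1 (rule 41): 0001111010
Gen 2 (rule 73): 1101001000
Gen 3 (rule 41): 1010000011
Gen 4 (rule 73): 0000111011
Gen 5 (rule 41): 1110100110
Gen 6 (rule 73): 1010000110
Gen 7 (rule 41): 0100110100
Gen 8 (rule 73): 0000110001
Gen 9 (rule 41): 1110100100
Gen 10 (rule 73): 1010000001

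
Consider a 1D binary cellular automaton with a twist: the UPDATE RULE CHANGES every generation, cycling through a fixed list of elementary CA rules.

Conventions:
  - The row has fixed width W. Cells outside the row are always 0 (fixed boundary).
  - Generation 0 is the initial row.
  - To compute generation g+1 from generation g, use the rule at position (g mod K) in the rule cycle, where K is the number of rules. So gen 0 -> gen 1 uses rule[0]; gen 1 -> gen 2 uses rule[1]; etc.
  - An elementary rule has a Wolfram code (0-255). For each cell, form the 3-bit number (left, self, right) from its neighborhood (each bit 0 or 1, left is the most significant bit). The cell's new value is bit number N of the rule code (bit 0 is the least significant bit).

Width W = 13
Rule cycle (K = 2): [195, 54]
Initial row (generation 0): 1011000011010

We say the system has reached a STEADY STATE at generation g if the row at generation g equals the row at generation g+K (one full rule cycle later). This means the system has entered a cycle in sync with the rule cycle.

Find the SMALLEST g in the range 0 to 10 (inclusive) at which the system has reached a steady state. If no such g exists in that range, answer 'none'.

Gen 0: 1011000011010
Gen 1 (rule 195): 0001011101000
Gen 2 (rule 54): 0011100011100
Gen 3 (rule 195): 1101101101101
Gen 4 (rule 54): 0010010010011
Gen 5 (rule 195): 1100100100101
Gen 6 (rule 54): 0011111111111
Gen 7 (rule 195): 1101111111111
Gen 8 (rule 54): 0010000000000
Gen 9 (rule 195): 1100111111111
Gen 10 (rule 54): 0011000000000
Gen 11 (rule 195): 1101011111111
Gen 12 (rule 54): 0011100000000

Answer: none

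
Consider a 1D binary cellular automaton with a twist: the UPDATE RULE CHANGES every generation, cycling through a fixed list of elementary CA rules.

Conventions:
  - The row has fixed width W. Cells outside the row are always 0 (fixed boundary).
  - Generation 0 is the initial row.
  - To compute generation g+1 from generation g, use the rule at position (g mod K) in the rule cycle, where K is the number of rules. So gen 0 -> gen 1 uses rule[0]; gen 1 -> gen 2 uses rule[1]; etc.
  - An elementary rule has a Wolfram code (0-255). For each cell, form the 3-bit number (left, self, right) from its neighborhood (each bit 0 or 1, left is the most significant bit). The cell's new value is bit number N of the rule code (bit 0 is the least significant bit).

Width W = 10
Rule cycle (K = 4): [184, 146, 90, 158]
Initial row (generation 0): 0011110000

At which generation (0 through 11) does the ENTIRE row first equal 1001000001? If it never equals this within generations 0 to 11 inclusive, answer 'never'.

Answer: never

Derivation:
Gen 0: 0011110000
Gen 1 (rule 184): 0011101000
Gen 2 (rule 146): 0101000100
Gen 3 (rule 90): 1000101010
Gen 4 (rule 158): 1101101011
Gen 5 (rule 184): 1011010110
Gen 6 (rule 146): 0000000001
Gen 7 (rule 90): 0000000010
Gen 8 (rule 158): 0000000111
Gen 9 (rule 184): 0000000110
Gen 10 (rule 146): 0000001001
Gen 11 (rule 90): 0000010110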